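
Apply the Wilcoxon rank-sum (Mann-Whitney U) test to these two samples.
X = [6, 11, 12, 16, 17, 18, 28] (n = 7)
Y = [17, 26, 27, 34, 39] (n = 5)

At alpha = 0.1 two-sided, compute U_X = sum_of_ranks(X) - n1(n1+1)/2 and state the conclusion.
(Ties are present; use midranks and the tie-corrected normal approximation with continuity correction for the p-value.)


Step 1: Combine and sort all 12 observations; assign midranks.
sorted (value, group): (6,X), (11,X), (12,X), (16,X), (17,X), (17,Y), (18,X), (26,Y), (27,Y), (28,X), (34,Y), (39,Y)
ranks: 6->1, 11->2, 12->3, 16->4, 17->5.5, 17->5.5, 18->7, 26->8, 27->9, 28->10, 34->11, 39->12
Step 2: Rank sum for X: R1 = 1 + 2 + 3 + 4 + 5.5 + 7 + 10 = 32.5.
Step 3: U_X = R1 - n1(n1+1)/2 = 32.5 - 7*8/2 = 32.5 - 28 = 4.5.
       U_Y = n1*n2 - U_X = 35 - 4.5 = 30.5.
Step 4: Ties are present, so use the tie-corrected normal approximation (with continuity correction) for the p-value.
Step 5: p-value = 0.041997; compare to alpha = 0.1. reject H0.

U_X = 4.5, p = 0.041997, reject H0 at alpha = 0.1.


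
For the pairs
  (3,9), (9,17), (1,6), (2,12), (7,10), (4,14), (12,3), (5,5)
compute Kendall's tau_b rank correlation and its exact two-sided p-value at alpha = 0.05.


Step 1: Enumerate the 28 unordered pairs (i,j) with i<j and classify each by sign(x_j-x_i) * sign(y_j-y_i).
  (1,2):dx=+6,dy=+8->C; (1,3):dx=-2,dy=-3->C; (1,4):dx=-1,dy=+3->D; (1,5):dx=+4,dy=+1->C
  (1,6):dx=+1,dy=+5->C; (1,7):dx=+9,dy=-6->D; (1,8):dx=+2,dy=-4->D; (2,3):dx=-8,dy=-11->C
  (2,4):dx=-7,dy=-5->C; (2,5):dx=-2,dy=-7->C; (2,6):dx=-5,dy=-3->C; (2,7):dx=+3,dy=-14->D
  (2,8):dx=-4,dy=-12->C; (3,4):dx=+1,dy=+6->C; (3,5):dx=+6,dy=+4->C; (3,6):dx=+3,dy=+8->C
  (3,7):dx=+11,dy=-3->D; (3,8):dx=+4,dy=-1->D; (4,5):dx=+5,dy=-2->D; (4,6):dx=+2,dy=+2->C
  (4,7):dx=+10,dy=-9->D; (4,8):dx=+3,dy=-7->D; (5,6):dx=-3,dy=+4->D; (5,7):dx=+5,dy=-7->D
  (5,8):dx=-2,dy=-5->C; (6,7):dx=+8,dy=-11->D; (6,8):dx=+1,dy=-9->D; (7,8):dx=-7,dy=+2->D
Step 2: C = 14, D = 14, total pairs = 28.
Step 3: tau = (C - D)/(n(n-1)/2) = (14 - 14)/28 = 0.000000.
Step 4: Exact two-sided p-value (enumerate n! = 40320 permutations of y under H0): p = 1.000000.
Step 5: alpha = 0.05. fail to reject H0.

tau_b = 0.0000 (C=14, D=14), p = 1.000000, fail to reject H0.


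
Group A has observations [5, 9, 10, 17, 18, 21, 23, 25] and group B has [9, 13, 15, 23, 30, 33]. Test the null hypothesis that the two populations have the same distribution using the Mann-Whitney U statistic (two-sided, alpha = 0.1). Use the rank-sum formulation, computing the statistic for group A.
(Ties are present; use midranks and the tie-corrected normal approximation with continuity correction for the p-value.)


Step 1: Combine and sort all 14 observations; assign midranks.
sorted (value, group): (5,X), (9,X), (9,Y), (10,X), (13,Y), (15,Y), (17,X), (18,X), (21,X), (23,X), (23,Y), (25,X), (30,Y), (33,Y)
ranks: 5->1, 9->2.5, 9->2.5, 10->4, 13->5, 15->6, 17->7, 18->8, 21->9, 23->10.5, 23->10.5, 25->12, 30->13, 33->14
Step 2: Rank sum for X: R1 = 1 + 2.5 + 4 + 7 + 8 + 9 + 10.5 + 12 = 54.
Step 3: U_X = R1 - n1(n1+1)/2 = 54 - 8*9/2 = 54 - 36 = 18.
       U_Y = n1*n2 - U_X = 48 - 18 = 30.
Step 4: Ties are present, so use the tie-corrected normal approximation (with continuity correction) for the p-value.
Step 5: p-value = 0.476705; compare to alpha = 0.1. fail to reject H0.

U_X = 18, p = 0.476705, fail to reject H0 at alpha = 0.1.


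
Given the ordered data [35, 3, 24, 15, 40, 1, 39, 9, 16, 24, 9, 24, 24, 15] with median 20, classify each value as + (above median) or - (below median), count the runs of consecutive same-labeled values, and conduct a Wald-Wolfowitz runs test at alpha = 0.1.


Step 1: Compute median = 20; label A = above, B = below.
Labels in order: ABABABABBABAAB  (n_A = 7, n_B = 7)
Step 2: Count runs R = 12.
Step 3: Under H0 (random ordering), E[R] = 2*n_A*n_B/(n_A+n_B) + 1 = 2*7*7/14 + 1 = 8.0000.
        Var[R] = 2*n_A*n_B*(2*n_A*n_B - n_A - n_B) / ((n_A+n_B)^2 * (n_A+n_B-1)) = 8232/2548 = 3.2308.
        SD[R] = 1.7974.
Step 4: Continuity-corrected z = (R - 0.5 - E[R]) / SD[R] = (12 - 0.5 - 8.0000) / 1.7974 = 1.9472.
Step 5: Two-sided p-value via normal approximation = 2*(1 - Phi(|z|)) = 0.051508.
Step 6: alpha = 0.1. reject H0.

R = 12, z = 1.9472, p = 0.051508, reject H0.


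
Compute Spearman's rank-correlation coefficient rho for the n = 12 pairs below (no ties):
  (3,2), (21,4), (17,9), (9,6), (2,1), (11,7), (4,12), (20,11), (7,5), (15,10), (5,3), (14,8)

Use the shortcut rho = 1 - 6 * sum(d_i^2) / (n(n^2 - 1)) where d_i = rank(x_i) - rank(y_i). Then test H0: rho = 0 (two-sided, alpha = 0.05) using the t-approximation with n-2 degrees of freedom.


Step 1: Rank x and y separately (midranks; no ties here).
rank(x): 3->2, 21->12, 17->10, 9->6, 2->1, 11->7, 4->3, 20->11, 7->5, 15->9, 5->4, 14->8
rank(y): 2->2, 4->4, 9->9, 6->6, 1->1, 7->7, 12->12, 11->11, 5->5, 10->10, 3->3, 8->8
Step 2: d_i = R_x(i) - R_y(i); compute d_i^2.
  (2-2)^2=0, (12-4)^2=64, (10-9)^2=1, (6-6)^2=0, (1-1)^2=0, (7-7)^2=0, (3-12)^2=81, (11-11)^2=0, (5-5)^2=0, (9-10)^2=1, (4-3)^2=1, (8-8)^2=0
sum(d^2) = 148.
Step 3: rho = 1 - 6*148 / (12*(12^2 - 1)) = 1 - 888/1716 = 0.482517.
Step 4: Under H0, t = rho * sqrt((n-2)/(1-rho^2)) = 1.7421 ~ t(10).
Step 5: Two-sided p-value from the t-distribution with 10 df = 0.112109.
Step 6: alpha = 0.05. fail to reject H0.

rho = 0.4825, p = 0.112109, fail to reject H0 at alpha = 0.05.


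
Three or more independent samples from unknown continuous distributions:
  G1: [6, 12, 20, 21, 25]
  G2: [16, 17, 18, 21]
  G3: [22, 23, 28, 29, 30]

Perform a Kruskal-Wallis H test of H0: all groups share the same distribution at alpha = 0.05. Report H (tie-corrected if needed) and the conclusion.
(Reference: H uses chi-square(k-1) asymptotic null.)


Step 1: Combine all N = 14 observations and assign midranks.
sorted (value, group, rank): (6,G1,1), (12,G1,2), (16,G2,3), (17,G2,4), (18,G2,5), (20,G1,6), (21,G1,7.5), (21,G2,7.5), (22,G3,9), (23,G3,10), (25,G1,11), (28,G3,12), (29,G3,13), (30,G3,14)
Step 2: Sum ranks within each group.
R_1 = 27.5 (n_1 = 5)
R_2 = 19.5 (n_2 = 4)
R_3 = 58 (n_3 = 5)
Step 3: H = 12/(N(N+1)) * sum(R_i^2/n_i) - 3(N+1)
     = 12/(14*15) * (27.5^2/5 + 19.5^2/4 + 58^2/5) - 3*15
     = 0.057143 * 919.112 - 45
     = 7.520714.
Step 4: Ties present; correction factor C = 1 - 6/(14^3 - 14) = 0.997802. Corrected H = 7.520714 / 0.997802 = 7.537280.
Step 5: Under H0, H ~ chi^2(2); p-value = 0.023083.
Step 6: alpha = 0.05. reject H0.

H = 7.5373, df = 2, p = 0.023083, reject H0.


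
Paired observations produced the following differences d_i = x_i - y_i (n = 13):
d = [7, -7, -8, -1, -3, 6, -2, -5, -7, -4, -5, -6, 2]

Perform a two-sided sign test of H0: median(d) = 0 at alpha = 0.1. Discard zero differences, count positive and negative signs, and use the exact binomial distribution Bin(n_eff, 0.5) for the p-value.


Step 1: Discard zero differences. Original n = 13; n_eff = number of nonzero differences = 13.
Nonzero differences (with sign): +7, -7, -8, -1, -3, +6, -2, -5, -7, -4, -5, -6, +2
Step 2: Count signs: positive = 3, negative = 10.
Step 3: Under H0: P(positive) = 0.5, so the number of positives S ~ Bin(13, 0.5).
Step 4: Two-sided exact p-value = sum of Bin(13,0.5) probabilities at or below the observed probability = 0.092285.
Step 5: alpha = 0.1. reject H0.

n_eff = 13, pos = 3, neg = 10, p = 0.092285, reject H0.


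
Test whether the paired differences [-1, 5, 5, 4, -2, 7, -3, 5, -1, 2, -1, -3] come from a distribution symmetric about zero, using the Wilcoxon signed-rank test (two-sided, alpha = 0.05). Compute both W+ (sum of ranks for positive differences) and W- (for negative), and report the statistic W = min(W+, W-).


Step 1: Drop any zero differences (none here) and take |d_i|.
|d| = [1, 5, 5, 4, 2, 7, 3, 5, 1, 2, 1, 3]
Step 2: Midrank |d_i| (ties get averaged ranks).
ranks: |1|->2, |5|->10, |5|->10, |4|->8, |2|->4.5, |7|->12, |3|->6.5, |5|->10, |1|->2, |2|->4.5, |1|->2, |3|->6.5
Step 3: Attach original signs; sum ranks with positive sign and with negative sign.
W+ = 10 + 10 + 8 + 12 + 10 + 4.5 = 54.5
W- = 2 + 4.5 + 6.5 + 2 + 2 + 6.5 = 23.5
(Check: W+ + W- = 78 should equal n(n+1)/2 = 78.)
Step 4: Test statistic W = min(W+, W-) = 23.5.
Step 5: Ties in |d|, so use the tie-corrected normal approximation.
        E[W] = n(n+1)/4 = 12*13/4 = 39.
        Tie groups: |d|=1 (t=3), |d|=2 (t=2), |d|=3 (t=2), |d|=5 (t=3); sum(t^3 - t) = 60.
        Var[W] = n(n+1)(2n+1)/24 - sum(t^3-t)/48 = 3900/24 - 60/48 = 161.25.
        z = (W - E[W]) / sqrt(Var[W]) = (23.5 - 39) / 12.6984 = -1.2206.
        Two-sided p = 2*Phi(z) = 0.222228.
Step 6: alpha = 0.05. fail to reject H0.

W+ = 54.5, W- = 23.5, W = min = 23.5, p = 0.222228, fail to reject H0.


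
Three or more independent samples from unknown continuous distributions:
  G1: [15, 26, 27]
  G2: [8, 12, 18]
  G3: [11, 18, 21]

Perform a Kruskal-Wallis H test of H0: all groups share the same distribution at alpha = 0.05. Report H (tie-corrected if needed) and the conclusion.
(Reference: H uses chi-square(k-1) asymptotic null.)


Step 1: Combine all N = 9 observations and assign midranks.
sorted (value, group, rank): (8,G2,1), (11,G3,2), (12,G2,3), (15,G1,4), (18,G2,5.5), (18,G3,5.5), (21,G3,7), (26,G1,8), (27,G1,9)
Step 2: Sum ranks within each group.
R_1 = 21 (n_1 = 3)
R_2 = 9.5 (n_2 = 3)
R_3 = 14.5 (n_3 = 3)
Step 3: H = 12/(N(N+1)) * sum(R_i^2/n_i) - 3(N+1)
     = 12/(9*10) * (21^2/3 + 9.5^2/3 + 14.5^2/3) - 3*10
     = 0.133333 * 247.167 - 30
     = 2.955556.
Step 4: Ties present; correction factor C = 1 - 6/(9^3 - 9) = 0.991667. Corrected H = 2.955556 / 0.991667 = 2.980392.
Step 5: Under H0, H ~ chi^2(2); p-value = 0.225328.
Step 6: alpha = 0.05. fail to reject H0.

H = 2.9804, df = 2, p = 0.225328, fail to reject H0.


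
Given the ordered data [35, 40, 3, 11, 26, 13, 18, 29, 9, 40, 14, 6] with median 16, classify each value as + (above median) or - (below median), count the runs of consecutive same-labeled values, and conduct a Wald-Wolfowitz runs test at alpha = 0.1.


Step 1: Compute median = 16; label A = above, B = below.
Labels in order: AABBABAABABB  (n_A = 6, n_B = 6)
Step 2: Count runs R = 8.
Step 3: Under H0 (random ordering), E[R] = 2*n_A*n_B/(n_A+n_B) + 1 = 2*6*6/12 + 1 = 7.0000.
        Var[R] = 2*n_A*n_B*(2*n_A*n_B - n_A - n_B) / ((n_A+n_B)^2 * (n_A+n_B-1)) = 4320/1584 = 2.7273.
        SD[R] = 1.6514.
Step 4: Continuity-corrected z = (R - 0.5 - E[R]) / SD[R] = (8 - 0.5 - 7.0000) / 1.6514 = 0.3028.
Step 5: Two-sided p-value via normal approximation = 2*(1 - Phi(|z|)) = 0.762069.
Step 6: alpha = 0.1. fail to reject H0.

R = 8, z = 0.3028, p = 0.762069, fail to reject H0.


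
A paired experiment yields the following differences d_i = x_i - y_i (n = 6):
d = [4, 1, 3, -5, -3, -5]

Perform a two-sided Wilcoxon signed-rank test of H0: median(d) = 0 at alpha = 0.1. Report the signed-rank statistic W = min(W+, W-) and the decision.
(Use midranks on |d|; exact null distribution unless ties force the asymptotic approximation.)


Step 1: Drop any zero differences (none here) and take |d_i|.
|d| = [4, 1, 3, 5, 3, 5]
Step 2: Midrank |d_i| (ties get averaged ranks).
ranks: |4|->4, |1|->1, |3|->2.5, |5|->5.5, |3|->2.5, |5|->5.5
Step 3: Attach original signs; sum ranks with positive sign and with negative sign.
W+ = 4 + 1 + 2.5 = 7.5
W- = 5.5 + 2.5 + 5.5 = 13.5
(Check: W+ + W- = 21 should equal n(n+1)/2 = 21.)
Step 4: Test statistic W = min(W+, W-) = 7.5.
Step 5: Ties in |d|, so use the tie-corrected normal approximation.
        E[W] = n(n+1)/4 = 6*7/4 = 10.5.
        Tie groups: |d|=3 (t=2), |d|=5 (t=2); sum(t^3 - t) = 12.
        Var[W] = n(n+1)(2n+1)/24 - sum(t^3-t)/48 = 546/24 - 12/48 = 22.5.
        z = (W - E[W]) / sqrt(Var[W]) = (7.5 - 10.5) / 4.7434 = -0.6325.
        Two-sided p = 2*Phi(z) = 0.527089.
Step 6: alpha = 0.1. fail to reject H0.

W+ = 7.5, W- = 13.5, W = min = 7.5, p = 0.527089, fail to reject H0.


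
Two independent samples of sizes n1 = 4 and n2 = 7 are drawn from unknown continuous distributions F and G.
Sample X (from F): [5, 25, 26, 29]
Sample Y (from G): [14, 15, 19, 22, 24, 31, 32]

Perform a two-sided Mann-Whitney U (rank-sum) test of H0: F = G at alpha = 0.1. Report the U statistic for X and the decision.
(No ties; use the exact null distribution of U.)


Step 1: Combine and sort all 11 observations; assign midranks.
sorted (value, group): (5,X), (14,Y), (15,Y), (19,Y), (22,Y), (24,Y), (25,X), (26,X), (29,X), (31,Y), (32,Y)
ranks: 5->1, 14->2, 15->3, 19->4, 22->5, 24->6, 25->7, 26->8, 29->9, 31->10, 32->11
Step 2: Rank sum for X: R1 = 1 + 7 + 8 + 9 = 25.
Step 3: U_X = R1 - n1(n1+1)/2 = 25 - 4*5/2 = 25 - 10 = 15.
       U_Y = n1*n2 - U_X = 28 - 15 = 13.
Step 4: No ties, so the exact null distribution of U (based on enumerating the C(11,4) = 330 equally likely rank assignments) gives the two-sided p-value.
Step 5: p-value = 0.927273; compare to alpha = 0.1. fail to reject H0.

U_X = 15, p = 0.927273, fail to reject H0 at alpha = 0.1.


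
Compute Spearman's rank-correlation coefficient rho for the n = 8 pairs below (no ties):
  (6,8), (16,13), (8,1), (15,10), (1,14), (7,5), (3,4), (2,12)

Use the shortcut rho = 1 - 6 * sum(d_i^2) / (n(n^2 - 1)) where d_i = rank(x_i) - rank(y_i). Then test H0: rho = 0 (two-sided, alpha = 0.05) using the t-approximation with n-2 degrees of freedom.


Step 1: Rank x and y separately (midranks; no ties here).
rank(x): 6->4, 16->8, 8->6, 15->7, 1->1, 7->5, 3->3, 2->2
rank(y): 8->4, 13->7, 1->1, 10->5, 14->8, 5->3, 4->2, 12->6
Step 2: d_i = R_x(i) - R_y(i); compute d_i^2.
  (4-4)^2=0, (8-7)^2=1, (6-1)^2=25, (7-5)^2=4, (1-8)^2=49, (5-3)^2=4, (3-2)^2=1, (2-6)^2=16
sum(d^2) = 100.
Step 3: rho = 1 - 6*100 / (8*(8^2 - 1)) = 1 - 600/504 = -0.190476.
Step 4: Under H0, t = rho * sqrt((n-2)/(1-rho^2)) = -0.4753 ~ t(6).
Step 5: Two-sided p-value from the t-distribution with 6 df = 0.651401.
Step 6: alpha = 0.05. fail to reject H0.

rho = -0.1905, p = 0.651401, fail to reject H0 at alpha = 0.05.


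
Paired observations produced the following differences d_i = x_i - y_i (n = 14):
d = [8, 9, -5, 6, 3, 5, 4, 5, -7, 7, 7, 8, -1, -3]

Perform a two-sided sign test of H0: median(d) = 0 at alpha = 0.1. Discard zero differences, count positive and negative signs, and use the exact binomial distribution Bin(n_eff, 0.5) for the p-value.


Step 1: Discard zero differences. Original n = 14; n_eff = number of nonzero differences = 14.
Nonzero differences (with sign): +8, +9, -5, +6, +3, +5, +4, +5, -7, +7, +7, +8, -1, -3
Step 2: Count signs: positive = 10, negative = 4.
Step 3: Under H0: P(positive) = 0.5, so the number of positives S ~ Bin(14, 0.5).
Step 4: Two-sided exact p-value = sum of Bin(14,0.5) probabilities at or below the observed probability = 0.179565.
Step 5: alpha = 0.1. fail to reject H0.

n_eff = 14, pos = 10, neg = 4, p = 0.179565, fail to reject H0.


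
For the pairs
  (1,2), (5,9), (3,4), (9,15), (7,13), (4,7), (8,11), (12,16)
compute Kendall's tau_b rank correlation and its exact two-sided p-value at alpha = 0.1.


Step 1: Enumerate the 28 unordered pairs (i,j) with i<j and classify each by sign(x_j-x_i) * sign(y_j-y_i).
  (1,2):dx=+4,dy=+7->C; (1,3):dx=+2,dy=+2->C; (1,4):dx=+8,dy=+13->C; (1,5):dx=+6,dy=+11->C
  (1,6):dx=+3,dy=+5->C; (1,7):dx=+7,dy=+9->C; (1,8):dx=+11,dy=+14->C; (2,3):dx=-2,dy=-5->C
  (2,4):dx=+4,dy=+6->C; (2,5):dx=+2,dy=+4->C; (2,6):dx=-1,dy=-2->C; (2,7):dx=+3,dy=+2->C
  (2,8):dx=+7,dy=+7->C; (3,4):dx=+6,dy=+11->C; (3,5):dx=+4,dy=+9->C; (3,6):dx=+1,dy=+3->C
  (3,7):dx=+5,dy=+7->C; (3,8):dx=+9,dy=+12->C; (4,5):dx=-2,dy=-2->C; (4,6):dx=-5,dy=-8->C
  (4,7):dx=-1,dy=-4->C; (4,8):dx=+3,dy=+1->C; (5,6):dx=-3,dy=-6->C; (5,7):dx=+1,dy=-2->D
  (5,8):dx=+5,dy=+3->C; (6,7):dx=+4,dy=+4->C; (6,8):dx=+8,dy=+9->C; (7,8):dx=+4,dy=+5->C
Step 2: C = 27, D = 1, total pairs = 28.
Step 3: tau = (C - D)/(n(n-1)/2) = (27 - 1)/28 = 0.928571.
Step 4: Exact two-sided p-value (enumerate n! = 40320 permutations of y under H0): p = 0.000397.
Step 5: alpha = 0.1. reject H0.

tau_b = 0.9286 (C=27, D=1), p = 0.000397, reject H0.


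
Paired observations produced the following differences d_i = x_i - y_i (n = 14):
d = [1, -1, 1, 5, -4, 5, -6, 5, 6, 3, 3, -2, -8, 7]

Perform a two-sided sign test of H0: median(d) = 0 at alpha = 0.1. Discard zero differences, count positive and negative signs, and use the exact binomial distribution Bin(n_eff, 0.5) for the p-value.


Step 1: Discard zero differences. Original n = 14; n_eff = number of nonzero differences = 14.
Nonzero differences (with sign): +1, -1, +1, +5, -4, +5, -6, +5, +6, +3, +3, -2, -8, +7
Step 2: Count signs: positive = 9, negative = 5.
Step 3: Under H0: P(positive) = 0.5, so the number of positives S ~ Bin(14, 0.5).
Step 4: Two-sided exact p-value = sum of Bin(14,0.5) probabilities at or below the observed probability = 0.423950.
Step 5: alpha = 0.1. fail to reject H0.

n_eff = 14, pos = 9, neg = 5, p = 0.423950, fail to reject H0.


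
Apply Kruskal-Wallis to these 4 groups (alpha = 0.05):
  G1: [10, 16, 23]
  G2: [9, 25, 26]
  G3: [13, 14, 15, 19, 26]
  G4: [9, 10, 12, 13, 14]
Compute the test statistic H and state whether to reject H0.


Step 1: Combine all N = 16 observations and assign midranks.
sorted (value, group, rank): (9,G2,1.5), (9,G4,1.5), (10,G1,3.5), (10,G4,3.5), (12,G4,5), (13,G3,6.5), (13,G4,6.5), (14,G3,8.5), (14,G4,8.5), (15,G3,10), (16,G1,11), (19,G3,12), (23,G1,13), (25,G2,14), (26,G2,15.5), (26,G3,15.5)
Step 2: Sum ranks within each group.
R_1 = 27.5 (n_1 = 3)
R_2 = 31 (n_2 = 3)
R_3 = 52.5 (n_3 = 5)
R_4 = 25 (n_4 = 5)
Step 3: H = 12/(N(N+1)) * sum(R_i^2/n_i) - 3(N+1)
     = 12/(16*17) * (27.5^2/3 + 31^2/3 + 52.5^2/5 + 25^2/5) - 3*17
     = 0.044118 * 1248.67 - 51
     = 4.088235.
Step 4: Ties present; correction factor C = 1 - 30/(16^3 - 16) = 0.992647. Corrected H = 4.088235 / 0.992647 = 4.118519.
Step 5: Under H0, H ~ chi^2(3); p-value = 0.248947.
Step 6: alpha = 0.05. fail to reject H0.

H = 4.1185, df = 3, p = 0.248947, fail to reject H0.


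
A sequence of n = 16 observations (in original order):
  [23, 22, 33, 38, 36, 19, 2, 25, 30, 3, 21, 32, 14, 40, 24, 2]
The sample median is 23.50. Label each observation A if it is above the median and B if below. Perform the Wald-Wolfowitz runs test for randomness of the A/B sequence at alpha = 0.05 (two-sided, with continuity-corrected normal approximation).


Step 1: Compute median = 23.50; label A = above, B = below.
Labels in order: BBAAABBAABBABAAB  (n_A = 8, n_B = 8)
Step 2: Count runs R = 9.
Step 3: Under H0 (random ordering), E[R] = 2*n_A*n_B/(n_A+n_B) + 1 = 2*8*8/16 + 1 = 9.0000.
        Var[R] = 2*n_A*n_B*(2*n_A*n_B - n_A - n_B) / ((n_A+n_B)^2 * (n_A+n_B-1)) = 14336/3840 = 3.7333.
        SD[R] = 1.9322.
Step 4: R = E[R], so z = 0 with no continuity correction.
Step 5: Two-sided p-value via normal approximation = 2*(1 - Phi(|z|)) = 1.000000.
Step 6: alpha = 0.05. fail to reject H0.

R = 9, z = 0.0000, p = 1.000000, fail to reject H0.


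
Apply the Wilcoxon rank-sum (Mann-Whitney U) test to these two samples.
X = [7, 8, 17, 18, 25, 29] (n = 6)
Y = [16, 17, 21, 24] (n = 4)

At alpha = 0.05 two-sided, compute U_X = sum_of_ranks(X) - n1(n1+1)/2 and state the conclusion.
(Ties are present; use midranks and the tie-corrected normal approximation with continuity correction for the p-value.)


Step 1: Combine and sort all 10 observations; assign midranks.
sorted (value, group): (7,X), (8,X), (16,Y), (17,X), (17,Y), (18,X), (21,Y), (24,Y), (25,X), (29,X)
ranks: 7->1, 8->2, 16->3, 17->4.5, 17->4.5, 18->6, 21->7, 24->8, 25->9, 29->10
Step 2: Rank sum for X: R1 = 1 + 2 + 4.5 + 6 + 9 + 10 = 32.5.
Step 3: U_X = R1 - n1(n1+1)/2 = 32.5 - 6*7/2 = 32.5 - 21 = 11.5.
       U_Y = n1*n2 - U_X = 24 - 11.5 = 12.5.
Step 4: Ties are present, so use the tie-corrected normal approximation (with continuity correction) for the p-value.
Step 5: p-value = 1.000000; compare to alpha = 0.05. fail to reject H0.

U_X = 11.5, p = 1.000000, fail to reject H0 at alpha = 0.05.


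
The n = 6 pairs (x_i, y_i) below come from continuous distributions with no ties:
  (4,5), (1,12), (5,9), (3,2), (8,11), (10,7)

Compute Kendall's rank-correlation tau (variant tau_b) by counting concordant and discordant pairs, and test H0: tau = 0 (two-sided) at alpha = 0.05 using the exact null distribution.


Step 1: Enumerate the 15 unordered pairs (i,j) with i<j and classify each by sign(x_j-x_i) * sign(y_j-y_i).
  (1,2):dx=-3,dy=+7->D; (1,3):dx=+1,dy=+4->C; (1,4):dx=-1,dy=-3->C; (1,5):dx=+4,dy=+6->C
  (1,6):dx=+6,dy=+2->C; (2,3):dx=+4,dy=-3->D; (2,4):dx=+2,dy=-10->D; (2,5):dx=+7,dy=-1->D
  (2,6):dx=+9,dy=-5->D; (3,4):dx=-2,dy=-7->C; (3,5):dx=+3,dy=+2->C; (3,6):dx=+5,dy=-2->D
  (4,5):dx=+5,dy=+9->C; (4,6):dx=+7,dy=+5->C; (5,6):dx=+2,dy=-4->D
Step 2: C = 8, D = 7, total pairs = 15.
Step 3: tau = (C - D)/(n(n-1)/2) = (8 - 7)/15 = 0.066667.
Step 4: Exact two-sided p-value (enumerate n! = 720 permutations of y under H0): p = 1.000000.
Step 5: alpha = 0.05. fail to reject H0.

tau_b = 0.0667 (C=8, D=7), p = 1.000000, fail to reject H0.


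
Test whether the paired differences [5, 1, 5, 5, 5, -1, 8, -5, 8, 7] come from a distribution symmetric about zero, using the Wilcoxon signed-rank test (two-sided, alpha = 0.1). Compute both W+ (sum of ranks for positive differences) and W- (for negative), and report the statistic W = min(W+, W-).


Step 1: Drop any zero differences (none here) and take |d_i|.
|d| = [5, 1, 5, 5, 5, 1, 8, 5, 8, 7]
Step 2: Midrank |d_i| (ties get averaged ranks).
ranks: |5|->5, |1|->1.5, |5|->5, |5|->5, |5|->5, |1|->1.5, |8|->9.5, |5|->5, |8|->9.5, |7|->8
Step 3: Attach original signs; sum ranks with positive sign and with negative sign.
W+ = 5 + 1.5 + 5 + 5 + 5 + 9.5 + 9.5 + 8 = 48.5
W- = 1.5 + 5 = 6.5
(Check: W+ + W- = 55 should equal n(n+1)/2 = 55.)
Step 4: Test statistic W = min(W+, W-) = 6.5.
Step 5: Ties in |d|, so use the tie-corrected normal approximation.
        E[W] = n(n+1)/4 = 10*11/4 = 27.5.
        Tie groups: |d|=1 (t=2), |d|=5 (t=5), |d|=8 (t=2); sum(t^3 - t) = 132.
        Var[W] = n(n+1)(2n+1)/24 - sum(t^3-t)/48 = 2310/24 - 132/48 = 93.5.
        z = (W - E[W]) / sqrt(Var[W]) = (6.5 - 27.5) / 9.6695 = -2.1718.
        Two-sided p = 2*Phi(z) = 0.029873.
Step 6: alpha = 0.1. reject H0.

W+ = 48.5, W- = 6.5, W = min = 6.5, p = 0.029873, reject H0.


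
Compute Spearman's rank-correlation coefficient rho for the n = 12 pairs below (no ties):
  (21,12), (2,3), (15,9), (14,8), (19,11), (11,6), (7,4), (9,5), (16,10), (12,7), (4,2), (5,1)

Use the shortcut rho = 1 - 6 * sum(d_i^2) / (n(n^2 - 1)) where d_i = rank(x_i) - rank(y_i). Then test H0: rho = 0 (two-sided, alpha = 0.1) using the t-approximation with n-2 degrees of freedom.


Step 1: Rank x and y separately (midranks; no ties here).
rank(x): 21->12, 2->1, 15->9, 14->8, 19->11, 11->6, 7->4, 9->5, 16->10, 12->7, 4->2, 5->3
rank(y): 12->12, 3->3, 9->9, 8->8, 11->11, 6->6, 4->4, 5->5, 10->10, 7->7, 2->2, 1->1
Step 2: d_i = R_x(i) - R_y(i); compute d_i^2.
  (12-12)^2=0, (1-3)^2=4, (9-9)^2=0, (8-8)^2=0, (11-11)^2=0, (6-6)^2=0, (4-4)^2=0, (5-5)^2=0, (10-10)^2=0, (7-7)^2=0, (2-2)^2=0, (3-1)^2=4
sum(d^2) = 8.
Step 3: rho = 1 - 6*8 / (12*(12^2 - 1)) = 1 - 48/1716 = 0.972028.
Step 4: Under H0, t = rho * sqrt((n-2)/(1-rho^2)) = 13.0876 ~ t(10).
Step 5: Two-sided p-value from the t-distribution with 10 df = 0.000000.
Step 6: alpha = 0.1. reject H0.

rho = 0.9720, p = 0.000000, reject H0 at alpha = 0.1.


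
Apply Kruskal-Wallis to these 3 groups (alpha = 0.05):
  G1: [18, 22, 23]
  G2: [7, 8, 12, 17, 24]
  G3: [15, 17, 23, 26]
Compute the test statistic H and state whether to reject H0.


Step 1: Combine all N = 12 observations and assign midranks.
sorted (value, group, rank): (7,G2,1), (8,G2,2), (12,G2,3), (15,G3,4), (17,G2,5.5), (17,G3,5.5), (18,G1,7), (22,G1,8), (23,G1,9.5), (23,G3,9.5), (24,G2,11), (26,G3,12)
Step 2: Sum ranks within each group.
R_1 = 24.5 (n_1 = 3)
R_2 = 22.5 (n_2 = 5)
R_3 = 31 (n_3 = 4)
Step 3: H = 12/(N(N+1)) * sum(R_i^2/n_i) - 3(N+1)
     = 12/(12*13) * (24.5^2/3 + 22.5^2/5 + 31^2/4) - 3*13
     = 0.076923 * 541.583 - 39
     = 2.660256.
Step 4: Ties present; correction factor C = 1 - 12/(12^3 - 12) = 0.993007. Corrected H = 2.660256 / 0.993007 = 2.678991.
Step 5: Under H0, H ~ chi^2(2); p-value = 0.261978.
Step 6: alpha = 0.05. fail to reject H0.

H = 2.6790, df = 2, p = 0.261978, fail to reject H0.


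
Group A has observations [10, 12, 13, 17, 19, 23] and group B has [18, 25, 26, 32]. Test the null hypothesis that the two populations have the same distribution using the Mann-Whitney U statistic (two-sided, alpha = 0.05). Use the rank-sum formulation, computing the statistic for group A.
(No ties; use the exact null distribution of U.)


Step 1: Combine and sort all 10 observations; assign midranks.
sorted (value, group): (10,X), (12,X), (13,X), (17,X), (18,Y), (19,X), (23,X), (25,Y), (26,Y), (32,Y)
ranks: 10->1, 12->2, 13->3, 17->4, 18->5, 19->6, 23->7, 25->8, 26->9, 32->10
Step 2: Rank sum for X: R1 = 1 + 2 + 3 + 4 + 6 + 7 = 23.
Step 3: U_X = R1 - n1(n1+1)/2 = 23 - 6*7/2 = 23 - 21 = 2.
       U_Y = n1*n2 - U_X = 24 - 2 = 22.
Step 4: No ties, so the exact null distribution of U (based on enumerating the C(10,6) = 210 equally likely rank assignments) gives the two-sided p-value.
Step 5: p-value = 0.038095; compare to alpha = 0.05. reject H0.

U_X = 2, p = 0.038095, reject H0 at alpha = 0.05.


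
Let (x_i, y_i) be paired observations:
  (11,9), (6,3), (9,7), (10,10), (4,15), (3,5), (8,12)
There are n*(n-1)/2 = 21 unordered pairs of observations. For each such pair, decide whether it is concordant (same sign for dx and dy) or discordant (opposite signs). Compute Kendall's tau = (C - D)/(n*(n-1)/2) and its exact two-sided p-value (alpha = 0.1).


Step 1: Enumerate the 21 unordered pairs (i,j) with i<j and classify each by sign(x_j-x_i) * sign(y_j-y_i).
  (1,2):dx=-5,dy=-6->C; (1,3):dx=-2,dy=-2->C; (1,4):dx=-1,dy=+1->D; (1,5):dx=-7,dy=+6->D
  (1,6):dx=-8,dy=-4->C; (1,7):dx=-3,dy=+3->D; (2,3):dx=+3,dy=+4->C; (2,4):dx=+4,dy=+7->C
  (2,5):dx=-2,dy=+12->D; (2,6):dx=-3,dy=+2->D; (2,7):dx=+2,dy=+9->C; (3,4):dx=+1,dy=+3->C
  (3,5):dx=-5,dy=+8->D; (3,6):dx=-6,dy=-2->C; (3,7):dx=-1,dy=+5->D; (4,5):dx=-6,dy=+5->D
  (4,6):dx=-7,dy=-5->C; (4,7):dx=-2,dy=+2->D; (5,6):dx=-1,dy=-10->C; (5,7):dx=+4,dy=-3->D
  (6,7):dx=+5,dy=+7->C
Step 2: C = 11, D = 10, total pairs = 21.
Step 3: tau = (C - D)/(n(n-1)/2) = (11 - 10)/21 = 0.047619.
Step 4: Exact two-sided p-value (enumerate n! = 5040 permutations of y under H0): p = 1.000000.
Step 5: alpha = 0.1. fail to reject H0.

tau_b = 0.0476 (C=11, D=10), p = 1.000000, fail to reject H0.


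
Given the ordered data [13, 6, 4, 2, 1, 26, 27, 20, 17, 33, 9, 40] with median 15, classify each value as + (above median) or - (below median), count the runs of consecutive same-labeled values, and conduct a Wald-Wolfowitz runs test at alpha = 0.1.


Step 1: Compute median = 15; label A = above, B = below.
Labels in order: BBBBBAAAAABA  (n_A = 6, n_B = 6)
Step 2: Count runs R = 4.
Step 3: Under H0 (random ordering), E[R] = 2*n_A*n_B/(n_A+n_B) + 1 = 2*6*6/12 + 1 = 7.0000.
        Var[R] = 2*n_A*n_B*(2*n_A*n_B - n_A - n_B) / ((n_A+n_B)^2 * (n_A+n_B-1)) = 4320/1584 = 2.7273.
        SD[R] = 1.6514.
Step 4: Continuity-corrected z = (R + 0.5 - E[R]) / SD[R] = (4 + 0.5 - 7.0000) / 1.6514 = -1.5138.
Step 5: Two-sided p-value via normal approximation = 2*(1 - Phi(|z|)) = 0.130070.
Step 6: alpha = 0.1. fail to reject H0.

R = 4, z = -1.5138, p = 0.130070, fail to reject H0.


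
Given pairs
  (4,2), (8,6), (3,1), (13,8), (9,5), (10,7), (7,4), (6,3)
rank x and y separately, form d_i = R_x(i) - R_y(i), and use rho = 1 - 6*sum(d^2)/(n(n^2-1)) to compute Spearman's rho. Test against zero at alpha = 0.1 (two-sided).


Step 1: Rank x and y separately (midranks; no ties here).
rank(x): 4->2, 8->5, 3->1, 13->8, 9->6, 10->7, 7->4, 6->3
rank(y): 2->2, 6->6, 1->1, 8->8, 5->5, 7->7, 4->4, 3->3
Step 2: d_i = R_x(i) - R_y(i); compute d_i^2.
  (2-2)^2=0, (5-6)^2=1, (1-1)^2=0, (8-8)^2=0, (6-5)^2=1, (7-7)^2=0, (4-4)^2=0, (3-3)^2=0
sum(d^2) = 2.
Step 3: rho = 1 - 6*2 / (8*(8^2 - 1)) = 1 - 12/504 = 0.976190.
Step 4: Under H0, t = rho * sqrt((n-2)/(1-rho^2)) = 11.0235 ~ t(6).
Step 5: Two-sided p-value from the t-distribution with 6 df = 0.000033.
Step 6: alpha = 0.1. reject H0.

rho = 0.9762, p = 0.000033, reject H0 at alpha = 0.1.


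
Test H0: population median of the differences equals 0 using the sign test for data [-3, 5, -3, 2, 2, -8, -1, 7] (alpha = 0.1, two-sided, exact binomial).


Step 1: Discard zero differences. Original n = 8; n_eff = number of nonzero differences = 8.
Nonzero differences (with sign): -3, +5, -3, +2, +2, -8, -1, +7
Step 2: Count signs: positive = 4, negative = 4.
Step 3: Under H0: P(positive) = 0.5, so the number of positives S ~ Bin(8, 0.5).
Step 4: Two-sided exact p-value = sum of Bin(8,0.5) probabilities at or below the observed probability = 1.000000.
Step 5: alpha = 0.1. fail to reject H0.

n_eff = 8, pos = 4, neg = 4, p = 1.000000, fail to reject H0.


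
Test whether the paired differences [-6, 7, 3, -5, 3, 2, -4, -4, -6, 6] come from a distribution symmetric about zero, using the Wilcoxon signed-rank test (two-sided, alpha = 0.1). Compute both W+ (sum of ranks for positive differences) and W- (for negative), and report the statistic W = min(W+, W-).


Step 1: Drop any zero differences (none here) and take |d_i|.
|d| = [6, 7, 3, 5, 3, 2, 4, 4, 6, 6]
Step 2: Midrank |d_i| (ties get averaged ranks).
ranks: |6|->8, |7|->10, |3|->2.5, |5|->6, |3|->2.5, |2|->1, |4|->4.5, |4|->4.5, |6|->8, |6|->8
Step 3: Attach original signs; sum ranks with positive sign and with negative sign.
W+ = 10 + 2.5 + 2.5 + 1 + 8 = 24
W- = 8 + 6 + 4.5 + 4.5 + 8 = 31
(Check: W+ + W- = 55 should equal n(n+1)/2 = 55.)
Step 4: Test statistic W = min(W+, W-) = 24.
Step 5: Ties in |d|, so use the tie-corrected normal approximation.
        E[W] = n(n+1)/4 = 10*11/4 = 27.5.
        Tie groups: |d|=3 (t=2), |d|=4 (t=2), |d|=6 (t=3); sum(t^3 - t) = 36.
        Var[W] = n(n+1)(2n+1)/24 - sum(t^3-t)/48 = 2310/24 - 36/48 = 95.5.
        z = (W - E[W]) / sqrt(Var[W]) = (24 - 27.5) / 9.7724 = -0.3582.
        Two-sided p = 2*Phi(z) = 0.720230.
Step 6: alpha = 0.1. fail to reject H0.

W+ = 24, W- = 31, W = min = 24, p = 0.720230, fail to reject H0.


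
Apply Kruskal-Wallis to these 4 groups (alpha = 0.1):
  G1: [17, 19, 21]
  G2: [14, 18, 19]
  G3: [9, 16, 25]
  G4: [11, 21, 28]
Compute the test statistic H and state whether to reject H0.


Step 1: Combine all N = 12 observations and assign midranks.
sorted (value, group, rank): (9,G3,1), (11,G4,2), (14,G2,3), (16,G3,4), (17,G1,5), (18,G2,6), (19,G1,7.5), (19,G2,7.5), (21,G1,9.5), (21,G4,9.5), (25,G3,11), (28,G4,12)
Step 2: Sum ranks within each group.
R_1 = 22 (n_1 = 3)
R_2 = 16.5 (n_2 = 3)
R_3 = 16 (n_3 = 3)
R_4 = 23.5 (n_4 = 3)
Step 3: H = 12/(N(N+1)) * sum(R_i^2/n_i) - 3(N+1)
     = 12/(12*13) * (22^2/3 + 16.5^2/3 + 16^2/3 + 23.5^2/3) - 3*13
     = 0.076923 * 521.5 - 39
     = 1.115385.
Step 4: Ties present; correction factor C = 1 - 12/(12^3 - 12) = 0.993007. Corrected H = 1.115385 / 0.993007 = 1.123239.
Step 5: Under H0, H ~ chi^2(3); p-value = 0.771467.
Step 6: alpha = 0.1. fail to reject H0.

H = 1.1232, df = 3, p = 0.771467, fail to reject H0.


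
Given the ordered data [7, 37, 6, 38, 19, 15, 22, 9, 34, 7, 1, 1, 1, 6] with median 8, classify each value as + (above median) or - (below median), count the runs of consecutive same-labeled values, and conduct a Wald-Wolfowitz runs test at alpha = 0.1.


Step 1: Compute median = 8; label A = above, B = below.
Labels in order: BABAAAAAABBBBB  (n_A = 7, n_B = 7)
Step 2: Count runs R = 5.
Step 3: Under H0 (random ordering), E[R] = 2*n_A*n_B/(n_A+n_B) + 1 = 2*7*7/14 + 1 = 8.0000.
        Var[R] = 2*n_A*n_B*(2*n_A*n_B - n_A - n_B) / ((n_A+n_B)^2 * (n_A+n_B-1)) = 8232/2548 = 3.2308.
        SD[R] = 1.7974.
Step 4: Continuity-corrected z = (R + 0.5 - E[R]) / SD[R] = (5 + 0.5 - 8.0000) / 1.7974 = -1.3909.
Step 5: Two-sided p-value via normal approximation = 2*(1 - Phi(|z|)) = 0.164264.
Step 6: alpha = 0.1. fail to reject H0.

R = 5, z = -1.3909, p = 0.164264, fail to reject H0.


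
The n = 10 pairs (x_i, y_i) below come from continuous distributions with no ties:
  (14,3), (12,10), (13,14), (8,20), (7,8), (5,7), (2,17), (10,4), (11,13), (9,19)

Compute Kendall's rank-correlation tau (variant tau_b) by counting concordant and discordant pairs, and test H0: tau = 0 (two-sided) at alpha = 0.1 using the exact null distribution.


Step 1: Enumerate the 45 unordered pairs (i,j) with i<j and classify each by sign(x_j-x_i) * sign(y_j-y_i).
  (1,2):dx=-2,dy=+7->D; (1,3):dx=-1,dy=+11->D; (1,4):dx=-6,dy=+17->D; (1,5):dx=-7,dy=+5->D
  (1,6):dx=-9,dy=+4->D; (1,7):dx=-12,dy=+14->D; (1,8):dx=-4,dy=+1->D; (1,9):dx=-3,dy=+10->D
  (1,10):dx=-5,dy=+16->D; (2,3):dx=+1,dy=+4->C; (2,4):dx=-4,dy=+10->D; (2,5):dx=-5,dy=-2->C
  (2,6):dx=-7,dy=-3->C; (2,7):dx=-10,dy=+7->D; (2,8):dx=-2,dy=-6->C; (2,9):dx=-1,dy=+3->D
  (2,10):dx=-3,dy=+9->D; (3,4):dx=-5,dy=+6->D; (3,5):dx=-6,dy=-6->C; (3,6):dx=-8,dy=-7->C
  (3,7):dx=-11,dy=+3->D; (3,8):dx=-3,dy=-10->C; (3,9):dx=-2,dy=-1->C; (3,10):dx=-4,dy=+5->D
  (4,5):dx=-1,dy=-12->C; (4,6):dx=-3,dy=-13->C; (4,7):dx=-6,dy=-3->C; (4,8):dx=+2,dy=-16->D
  (4,9):dx=+3,dy=-7->D; (4,10):dx=+1,dy=-1->D; (5,6):dx=-2,dy=-1->C; (5,7):dx=-5,dy=+9->D
  (5,8):dx=+3,dy=-4->D; (5,9):dx=+4,dy=+5->C; (5,10):dx=+2,dy=+11->C; (6,7):dx=-3,dy=+10->D
  (6,8):dx=+5,dy=-3->D; (6,9):dx=+6,dy=+6->C; (6,10):dx=+4,dy=+12->C; (7,8):dx=+8,dy=-13->D
  (7,9):dx=+9,dy=-4->D; (7,10):dx=+7,dy=+2->C; (8,9):dx=+1,dy=+9->C; (8,10):dx=-1,dy=+15->D
  (9,10):dx=-2,dy=+6->D
Step 2: C = 18, D = 27, total pairs = 45.
Step 3: tau = (C - D)/(n(n-1)/2) = (18 - 27)/45 = -0.200000.
Step 4: Exact two-sided p-value (enumerate n! = 3628800 permutations of y under H0): p = 0.484313.
Step 5: alpha = 0.1. fail to reject H0.

tau_b = -0.2000 (C=18, D=27), p = 0.484313, fail to reject H0.


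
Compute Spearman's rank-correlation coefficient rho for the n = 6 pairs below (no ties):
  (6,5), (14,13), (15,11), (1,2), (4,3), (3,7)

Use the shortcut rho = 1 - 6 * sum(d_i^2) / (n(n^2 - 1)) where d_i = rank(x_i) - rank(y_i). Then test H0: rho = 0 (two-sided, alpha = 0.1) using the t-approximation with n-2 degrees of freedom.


Step 1: Rank x and y separately (midranks; no ties here).
rank(x): 6->4, 14->5, 15->6, 1->1, 4->3, 3->2
rank(y): 5->3, 13->6, 11->5, 2->1, 3->2, 7->4
Step 2: d_i = R_x(i) - R_y(i); compute d_i^2.
  (4-3)^2=1, (5-6)^2=1, (6-5)^2=1, (1-1)^2=0, (3-2)^2=1, (2-4)^2=4
sum(d^2) = 8.
Step 3: rho = 1 - 6*8 / (6*(6^2 - 1)) = 1 - 48/210 = 0.771429.
Step 4: Under H0, t = rho * sqrt((n-2)/(1-rho^2)) = 2.4247 ~ t(4).
Step 5: Two-sided p-value from the t-distribution with 4 df = 0.072397.
Step 6: alpha = 0.1. reject H0.

rho = 0.7714, p = 0.072397, reject H0 at alpha = 0.1.


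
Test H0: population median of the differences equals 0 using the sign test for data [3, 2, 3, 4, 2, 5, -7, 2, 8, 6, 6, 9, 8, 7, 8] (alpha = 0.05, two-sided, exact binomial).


Step 1: Discard zero differences. Original n = 15; n_eff = number of nonzero differences = 15.
Nonzero differences (with sign): +3, +2, +3, +4, +2, +5, -7, +2, +8, +6, +6, +9, +8, +7, +8
Step 2: Count signs: positive = 14, negative = 1.
Step 3: Under H0: P(positive) = 0.5, so the number of positives S ~ Bin(15, 0.5).
Step 4: Two-sided exact p-value = sum of Bin(15,0.5) probabilities at or below the observed probability = 0.000977.
Step 5: alpha = 0.05. reject H0.

n_eff = 15, pos = 14, neg = 1, p = 0.000977, reject H0.


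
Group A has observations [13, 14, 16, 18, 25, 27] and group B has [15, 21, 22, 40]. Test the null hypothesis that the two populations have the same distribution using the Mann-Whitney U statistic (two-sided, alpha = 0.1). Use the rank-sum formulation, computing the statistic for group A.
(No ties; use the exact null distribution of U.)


Step 1: Combine and sort all 10 observations; assign midranks.
sorted (value, group): (13,X), (14,X), (15,Y), (16,X), (18,X), (21,Y), (22,Y), (25,X), (27,X), (40,Y)
ranks: 13->1, 14->2, 15->3, 16->4, 18->5, 21->6, 22->7, 25->8, 27->9, 40->10
Step 2: Rank sum for X: R1 = 1 + 2 + 4 + 5 + 8 + 9 = 29.
Step 3: U_X = R1 - n1(n1+1)/2 = 29 - 6*7/2 = 29 - 21 = 8.
       U_Y = n1*n2 - U_X = 24 - 8 = 16.
Step 4: No ties, so the exact null distribution of U (based on enumerating the C(10,6) = 210 equally likely rank assignments) gives the two-sided p-value.
Step 5: p-value = 0.476190; compare to alpha = 0.1. fail to reject H0.

U_X = 8, p = 0.476190, fail to reject H0 at alpha = 0.1.


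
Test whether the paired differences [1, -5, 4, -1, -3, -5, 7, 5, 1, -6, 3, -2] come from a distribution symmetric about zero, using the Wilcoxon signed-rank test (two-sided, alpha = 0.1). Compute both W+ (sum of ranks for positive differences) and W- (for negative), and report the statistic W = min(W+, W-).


Step 1: Drop any zero differences (none here) and take |d_i|.
|d| = [1, 5, 4, 1, 3, 5, 7, 5, 1, 6, 3, 2]
Step 2: Midrank |d_i| (ties get averaged ranks).
ranks: |1|->2, |5|->9, |4|->7, |1|->2, |3|->5.5, |5|->9, |7|->12, |5|->9, |1|->2, |6|->11, |3|->5.5, |2|->4
Step 3: Attach original signs; sum ranks with positive sign and with negative sign.
W+ = 2 + 7 + 12 + 9 + 2 + 5.5 = 37.5
W- = 9 + 2 + 5.5 + 9 + 11 + 4 = 40.5
(Check: W+ + W- = 78 should equal n(n+1)/2 = 78.)
Step 4: Test statistic W = min(W+, W-) = 37.5.
Step 5: Ties in |d|, so use the tie-corrected normal approximation.
        E[W] = n(n+1)/4 = 12*13/4 = 39.
        Tie groups: |d|=1 (t=3), |d|=3 (t=2), |d|=5 (t=3); sum(t^3 - t) = 54.
        Var[W] = n(n+1)(2n+1)/24 - sum(t^3-t)/48 = 3900/24 - 54/48 = 161.375.
        z = (W - E[W]) / sqrt(Var[W]) = (37.5 - 39) / 12.7033 = -0.1181.
        Two-sided p = 2*Phi(z) = 0.906005.
Step 6: alpha = 0.1. fail to reject H0.

W+ = 37.5, W- = 40.5, W = min = 37.5, p = 0.906005, fail to reject H0.


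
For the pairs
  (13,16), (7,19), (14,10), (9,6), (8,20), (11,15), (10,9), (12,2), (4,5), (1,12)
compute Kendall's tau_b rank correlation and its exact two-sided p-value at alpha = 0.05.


Step 1: Enumerate the 45 unordered pairs (i,j) with i<j and classify each by sign(x_j-x_i) * sign(y_j-y_i).
  (1,2):dx=-6,dy=+3->D; (1,3):dx=+1,dy=-6->D; (1,4):dx=-4,dy=-10->C; (1,5):dx=-5,dy=+4->D
  (1,6):dx=-2,dy=-1->C; (1,7):dx=-3,dy=-7->C; (1,8):dx=-1,dy=-14->C; (1,9):dx=-9,dy=-11->C
  (1,10):dx=-12,dy=-4->C; (2,3):dx=+7,dy=-9->D; (2,4):dx=+2,dy=-13->D; (2,5):dx=+1,dy=+1->C
  (2,6):dx=+4,dy=-4->D; (2,7):dx=+3,dy=-10->D; (2,8):dx=+5,dy=-17->D; (2,9):dx=-3,dy=-14->C
  (2,10):dx=-6,dy=-7->C; (3,4):dx=-5,dy=-4->C; (3,5):dx=-6,dy=+10->D; (3,6):dx=-3,dy=+5->D
  (3,7):dx=-4,dy=-1->C; (3,8):dx=-2,dy=-8->C; (3,9):dx=-10,dy=-5->C; (3,10):dx=-13,dy=+2->D
  (4,5):dx=-1,dy=+14->D; (4,6):dx=+2,dy=+9->C; (4,7):dx=+1,dy=+3->C; (4,8):dx=+3,dy=-4->D
  (4,9):dx=-5,dy=-1->C; (4,10):dx=-8,dy=+6->D; (5,6):dx=+3,dy=-5->D; (5,7):dx=+2,dy=-11->D
  (5,8):dx=+4,dy=-18->D; (5,9):dx=-4,dy=-15->C; (5,10):dx=-7,dy=-8->C; (6,7):dx=-1,dy=-6->C
  (6,8):dx=+1,dy=-13->D; (6,9):dx=-7,dy=-10->C; (6,10):dx=-10,dy=-3->C; (7,8):dx=+2,dy=-7->D
  (7,9):dx=-6,dy=-4->C; (7,10):dx=-9,dy=+3->D; (8,9):dx=-8,dy=+3->D; (8,10):dx=-11,dy=+10->D
  (9,10):dx=-3,dy=+7->D
Step 2: C = 22, D = 23, total pairs = 45.
Step 3: tau = (C - D)/(n(n-1)/2) = (22 - 23)/45 = -0.022222.
Step 4: Exact two-sided p-value (enumerate n! = 3628800 permutations of y under H0): p = 1.000000.
Step 5: alpha = 0.05. fail to reject H0.

tau_b = -0.0222 (C=22, D=23), p = 1.000000, fail to reject H0.


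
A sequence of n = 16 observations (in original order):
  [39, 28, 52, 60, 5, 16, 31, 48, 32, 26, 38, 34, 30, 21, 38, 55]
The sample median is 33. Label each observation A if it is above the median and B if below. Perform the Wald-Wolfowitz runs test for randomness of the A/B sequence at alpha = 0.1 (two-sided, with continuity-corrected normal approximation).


Step 1: Compute median = 33; label A = above, B = below.
Labels in order: ABAABBBABBAABBAA  (n_A = 8, n_B = 8)
Step 2: Count runs R = 9.
Step 3: Under H0 (random ordering), E[R] = 2*n_A*n_B/(n_A+n_B) + 1 = 2*8*8/16 + 1 = 9.0000.
        Var[R] = 2*n_A*n_B*(2*n_A*n_B - n_A - n_B) / ((n_A+n_B)^2 * (n_A+n_B-1)) = 14336/3840 = 3.7333.
        SD[R] = 1.9322.
Step 4: R = E[R], so z = 0 with no continuity correction.
Step 5: Two-sided p-value via normal approximation = 2*(1 - Phi(|z|)) = 1.000000.
Step 6: alpha = 0.1. fail to reject H0.

R = 9, z = 0.0000, p = 1.000000, fail to reject H0.
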